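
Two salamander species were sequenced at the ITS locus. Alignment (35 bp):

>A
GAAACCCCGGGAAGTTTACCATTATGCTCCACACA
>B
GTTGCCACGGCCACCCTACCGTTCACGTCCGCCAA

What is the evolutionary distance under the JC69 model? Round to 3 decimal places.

The sequences differ at 17 of 35 sites, so p = 17/35 ≈ 0.485714.
d = −(3/4) ln(1 − 4p/3) = −0.75 ln(1 − 0.647619) = −0.75 ln(0.352381)
  = −0.75 × (-1.043042) = 0.782282 substitutions/site.

0.782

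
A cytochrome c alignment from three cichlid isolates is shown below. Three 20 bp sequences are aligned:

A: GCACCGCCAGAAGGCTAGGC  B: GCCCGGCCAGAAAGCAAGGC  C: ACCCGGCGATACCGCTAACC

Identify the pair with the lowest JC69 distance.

A and B

A–B: 4/20 differ, p = 0.200, d = 0.233.
A–C: 9/20 differ, p = 0.450, d = 0.687.
B–C: 8/20 differ, p = 0.400, d = 0.572.
The smallest distance is between A and B.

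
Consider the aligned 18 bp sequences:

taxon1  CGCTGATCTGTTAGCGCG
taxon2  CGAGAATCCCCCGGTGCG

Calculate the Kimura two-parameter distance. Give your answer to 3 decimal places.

Of 18 sites, 6 differences are transitions and 3 are transversions, so P = 6/18 ≈ 0.333333 and Q = 3/18 ≈ 0.166667.
Under the Kimura two-parameter model, d = −½ ln(1 − 2P − Q) − ¼ ln(1 − 2Q).
1 − 2P − Q = 0.166667, giving −½ ln(0.166667) = 0.895879.
1 − 2Q = 0.666666, giving −¼ ln(0.666666) = 0.101367.
d = 0.895879 + 0.101367 = 0.997246.

0.997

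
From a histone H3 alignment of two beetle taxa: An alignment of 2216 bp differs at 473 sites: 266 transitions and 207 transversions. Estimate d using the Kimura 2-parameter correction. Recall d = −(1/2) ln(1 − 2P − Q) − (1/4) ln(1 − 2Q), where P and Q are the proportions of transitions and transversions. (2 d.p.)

P = 266/2216 ≈ 0.120036 and Q = 207/2216 ≈ 0.093412.
Under the Kimura two-parameter model, d = −½ ln(1 − 2P − Q) − ¼ ln(1 − 2Q).
1 − 2P − Q = 0.666516, giving −½ ln(0.666516) = 0.202846.
1 − 2Q = 0.813176, giving −¼ ln(0.813176) = 0.051702.
d = 0.202846 + 0.051702 = 0.254548.

0.25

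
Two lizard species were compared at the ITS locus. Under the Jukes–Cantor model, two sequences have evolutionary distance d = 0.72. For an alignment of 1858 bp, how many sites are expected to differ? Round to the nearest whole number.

Invert JC69: p = (3/4)(1 − e^(−4d/3)) = 0.75 × (1 − e^(-0.96)) = 0.75 × (1 − 0.382893) = 0.462830.
Expected differing sites = pL ≈ 0.462830 × 1858 = 859.93814 ≈ 860.

860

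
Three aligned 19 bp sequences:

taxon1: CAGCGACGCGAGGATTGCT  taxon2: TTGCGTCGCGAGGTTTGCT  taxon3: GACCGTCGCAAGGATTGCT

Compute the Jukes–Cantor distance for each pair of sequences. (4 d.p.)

d(taxon1,taxon2) = 0.2471, d(taxon1,taxon3) = 0.2471, d(taxon2,taxon3) = 0.3241

taxon1–taxon2: 4/19 sites differ → p ≈ 0.210526, d = −0.75 ln(1 − 0.280701) = 0.247109 ≈ 0.2471.
taxon1–taxon3: 4/19 sites differ → p ≈ 0.210526, d = −0.75 ln(1 − 0.280701) = 0.247109 ≈ 0.2471.
taxon2–taxon3: 5/19 sites differ → p ≈ 0.263158, d = −0.75 ln(1 − 0.350877) = 0.324100 ≈ 0.3241.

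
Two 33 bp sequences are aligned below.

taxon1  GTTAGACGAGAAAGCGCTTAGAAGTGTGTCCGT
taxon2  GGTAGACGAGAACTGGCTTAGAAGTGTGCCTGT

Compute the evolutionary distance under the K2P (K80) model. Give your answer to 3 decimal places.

0.208

Of 33 sites, 2 differences are transitions and 4 are transversions, so P = 2/33 ≈ 0.060606 and Q = 4/33 ≈ 0.121212.
Under the Kimura two-parameter model, d = −½ ln(1 − 2P − Q) − ¼ ln(1 − 2Q).
1 − 2P − Q = 0.757576, giving −½ ln(0.757576) = 0.138816.
1 − 2Q = 0.757576, giving −¼ ln(0.757576) = 0.069408.
d = 0.138816 + 0.069408 = 0.208224.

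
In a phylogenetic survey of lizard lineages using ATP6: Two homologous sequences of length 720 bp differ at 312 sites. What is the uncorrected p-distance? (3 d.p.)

0.433

p = 312/720 = 0.433333… ≈ 0.433 (to 3 d.p.).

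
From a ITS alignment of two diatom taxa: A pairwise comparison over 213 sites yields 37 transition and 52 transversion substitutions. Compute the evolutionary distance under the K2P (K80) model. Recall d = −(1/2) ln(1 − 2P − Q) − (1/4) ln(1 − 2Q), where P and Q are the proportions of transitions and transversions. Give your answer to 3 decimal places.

0.615

P = 37/213 ≈ 0.173709 and Q = 52/213 ≈ 0.244131.
Under the Kimura two-parameter model, d = −½ ln(1 − 2P − Q) − ¼ ln(1 − 2Q).
1 − 2P − Q = 0.408451, giving −½ ln(0.408451) = 0.447692.
1 − 2Q = 0.511738, giving −¼ ln(0.511738) = 0.167486.
d = 0.447692 + 0.167486 = 0.615178.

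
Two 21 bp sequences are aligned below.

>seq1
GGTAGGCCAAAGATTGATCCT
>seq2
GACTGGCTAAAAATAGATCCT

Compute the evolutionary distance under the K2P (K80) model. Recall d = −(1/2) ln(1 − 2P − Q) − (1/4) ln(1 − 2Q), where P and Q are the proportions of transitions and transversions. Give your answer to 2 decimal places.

0.38

Of 21 sites, 4 differences are transitions and 2 are transversions, so P = 4/21 ≈ 0.190476 and Q = 2/21 ≈ 0.095238.
Under the Kimura two-parameter model, d = −½ ln(1 − 2P − Q) − ¼ ln(1 − 2Q).
1 − 2P − Q = 0.52381, giving −½ ln(0.52381) = 0.323313.
1 − 2Q = 0.809524, giving −¼ ln(0.809524) = 0.052827.
d = 0.323313 + 0.052827 = 0.376140.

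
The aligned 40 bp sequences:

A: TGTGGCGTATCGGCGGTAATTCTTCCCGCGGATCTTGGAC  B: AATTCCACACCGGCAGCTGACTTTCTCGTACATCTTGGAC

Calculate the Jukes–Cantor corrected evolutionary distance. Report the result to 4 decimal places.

0.6872

The sequences differ at 18 of 40 sites, so p = 18/40 = 0.45.
d = −(3/4) ln(1 − 4p/3) = −0.75 ln(1 − 0.6) = −0.75 ln(0.4)
  = −0.75 × (-0.916291) = 0.687218 substitutions/site.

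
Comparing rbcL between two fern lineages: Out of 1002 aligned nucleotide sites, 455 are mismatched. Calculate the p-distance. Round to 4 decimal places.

p = 455/1002 = 0.454091… ≈ 0.4541 (to 4 d.p.).

0.4541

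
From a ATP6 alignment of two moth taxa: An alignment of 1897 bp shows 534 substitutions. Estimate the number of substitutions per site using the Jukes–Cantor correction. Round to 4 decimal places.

p = 534/1897 ≈ 0.281497.
d = −(3/4) ln(1 − 4p/3) = −0.75 ln(1 − 0.375329) = −0.75 ln(0.624671)
  = −0.75 × (-0.470530) = 0.352898 substitutions/site.

0.3529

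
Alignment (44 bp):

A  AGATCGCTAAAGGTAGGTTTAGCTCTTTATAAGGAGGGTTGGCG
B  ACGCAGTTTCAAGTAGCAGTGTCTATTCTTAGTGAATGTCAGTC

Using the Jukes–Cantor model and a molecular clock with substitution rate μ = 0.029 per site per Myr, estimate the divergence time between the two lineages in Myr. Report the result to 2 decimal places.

16.80

The sequences differ at 24 of 44 sites, so p = 24/44 ≈ 0.545455.
d = −(3/4) ln(1 − 4p/3) = −0.75 ln(1 − 0.727273) = −0.75 ln(0.272727)
  = −0.75 × (-1.299284) = 0.974463 substitutions/site.
Under a molecular clock d = 2μt, so t = d/(2μ) = 0.974463 / (2 × 0.029) = 16.80 Myr.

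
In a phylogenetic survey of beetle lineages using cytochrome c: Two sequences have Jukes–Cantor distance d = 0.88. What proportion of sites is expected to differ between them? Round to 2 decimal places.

p = (3/4)(1 − e^(−4d/3)) = 0.75 × (1 − e^(-1.173333)) = 0.75 × (1 − 0.309334) = 0.518000.

0.52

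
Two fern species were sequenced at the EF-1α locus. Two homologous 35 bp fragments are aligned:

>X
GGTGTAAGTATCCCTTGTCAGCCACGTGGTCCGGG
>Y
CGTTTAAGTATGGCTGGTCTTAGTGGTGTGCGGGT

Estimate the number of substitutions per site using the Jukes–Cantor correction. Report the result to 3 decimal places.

The sequences differ at 15 of 35 sites, so p = 15/35 ≈ 0.428571.
d = −(3/4) ln(1 − 4p/3) = −0.75 ln(1 − 0.571428) = −0.75 ln(0.428572)
  = −0.75 × (-0.847297) = 0.635473 substitutions/site.

0.635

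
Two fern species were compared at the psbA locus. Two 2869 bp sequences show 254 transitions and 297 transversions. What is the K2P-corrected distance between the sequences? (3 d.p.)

0.223

P = 254/2869 ≈ 0.088533 and Q = 297/2869 ≈ 0.10352.
Under the Kimura two-parameter model, d = −½ ln(1 − 2P − Q) − ¼ ln(1 − 2Q).
1 − 2P − Q = 0.719414, giving −½ ln(0.719414) = 0.164659.
1 − 2Q = 0.79296, giving −¼ ln(0.79296) = 0.057996.
d = 0.164659 + 0.057996 = 0.222655.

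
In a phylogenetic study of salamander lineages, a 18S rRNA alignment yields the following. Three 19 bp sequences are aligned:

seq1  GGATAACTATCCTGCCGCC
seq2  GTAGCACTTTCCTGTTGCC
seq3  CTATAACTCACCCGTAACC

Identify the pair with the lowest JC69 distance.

seq1 and seq2

seq1–seq2: 6/19 differ, p = 0.316, d = 0.410.
seq1–seq3: 8/19 differ, p = 0.421, d = 0.618.
seq2–seq3: 8/19 differ, p = 0.421, d = 0.618.
The smallest distance is between seq1 and seq2.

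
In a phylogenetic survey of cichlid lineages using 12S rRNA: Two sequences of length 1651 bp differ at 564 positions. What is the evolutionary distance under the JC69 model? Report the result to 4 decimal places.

0.4559

p = 564/1651 ≈ 0.341611.
d = −(3/4) ln(1 − 4p/3) = −0.75 ln(1 − 0.455481) = −0.75 ln(0.544519)
  = −0.75 × (-0.607852) = 0.455889 substitutions/site.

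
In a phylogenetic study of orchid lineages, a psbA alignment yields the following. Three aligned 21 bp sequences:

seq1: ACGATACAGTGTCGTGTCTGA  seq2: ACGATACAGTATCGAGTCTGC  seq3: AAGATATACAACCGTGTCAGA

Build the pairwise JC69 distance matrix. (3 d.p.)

seq1–seq2: 3/21 sites differ → p ≈ 0.142857, d = −0.75 ln(1 − 0.190476) = 0.158482 ≈ 0.158.
seq1–seq3: 7/21 sites differ → p ≈ 0.333333, d = −0.75 ln(1 − 0.444444) = 0.440839 ≈ 0.441.
seq2–seq3: 8/21 sites differ → p ≈ 0.380952, d = −0.75 ln(1 − 0.507936) = 0.531860 ≈ 0.532.

d(seq1,seq2) = 0.158, d(seq1,seq3) = 0.441, d(seq2,seq3) = 0.532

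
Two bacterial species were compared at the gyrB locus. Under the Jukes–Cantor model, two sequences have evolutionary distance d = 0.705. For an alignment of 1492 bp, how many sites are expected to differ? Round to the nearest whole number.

Invert JC69: p = (3/4)(1 − e^(−4d/3)) = 0.75 × (1 − e^(-0.94)) = 0.75 × (1 − 0.390628) = 0.457029.
Expected differing sites = pL ≈ 0.457029 × 1492 = 681.887268 ≈ 682.

682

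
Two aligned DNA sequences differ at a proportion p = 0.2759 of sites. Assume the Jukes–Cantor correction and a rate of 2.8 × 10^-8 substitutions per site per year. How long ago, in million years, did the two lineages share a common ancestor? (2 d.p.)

d = −(3/4) ln(1 − 4p/3) = −0.75 ln(1 − 0.367867) = −0.75 ln(0.632133)
  = −0.75 × (-0.458655) = 0.343991 substitutions/site.
Under a molecular clock d = 2μt, so t = d/(2μ) = 0.343991 / (2 × 2.8 × 10^-8) = 6.14 million years.

6.14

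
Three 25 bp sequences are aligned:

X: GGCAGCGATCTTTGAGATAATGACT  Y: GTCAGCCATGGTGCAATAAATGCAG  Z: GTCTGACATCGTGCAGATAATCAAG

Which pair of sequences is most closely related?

X–Y: 12/25 differ, p = 0.480, d = 0.766.
X–Z: 10/25 differ, p = 0.400, d = 0.572.
Y–Z: 8/25 differ, p = 0.320, d = 0.417.
The smallest distance is between Y and Z.

Y and Z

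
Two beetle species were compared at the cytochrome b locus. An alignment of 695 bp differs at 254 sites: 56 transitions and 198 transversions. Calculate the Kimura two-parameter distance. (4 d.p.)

0.5062

P = 56/695 ≈ 0.080576 and Q = 198/695 ≈ 0.284892.
Under the Kimura two-parameter model, d = −½ ln(1 − 2P − Q) − ¼ ln(1 − 2Q).
1 − 2P − Q = 0.553956, giving −½ ln(0.553956) = 0.295335.
1 − 2Q = 0.430216, giving −¼ ln(0.430216) = 0.210867.
d = 0.295335 + 0.210867 = 0.506202.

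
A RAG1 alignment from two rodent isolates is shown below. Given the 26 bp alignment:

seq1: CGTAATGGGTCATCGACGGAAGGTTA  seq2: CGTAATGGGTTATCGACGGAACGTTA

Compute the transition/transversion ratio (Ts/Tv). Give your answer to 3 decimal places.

Transitions are A↔G and C↔T; transversions are all other mismatches.
Transitions: 1. Transversions: 1.
R = 1/1 = 1.000.

1.000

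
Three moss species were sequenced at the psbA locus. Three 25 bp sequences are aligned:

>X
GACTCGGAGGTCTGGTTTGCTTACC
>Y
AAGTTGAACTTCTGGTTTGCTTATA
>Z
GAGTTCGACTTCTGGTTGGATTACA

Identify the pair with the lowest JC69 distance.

Y and Z

X–Y: 8/25 differ, p = 0.320, d = 0.417.
X–Z: 8/25 differ, p = 0.320, d = 0.417.
Y–Z: 6/25 differ, p = 0.240, d = 0.289.
The smallest distance is between Y and Z.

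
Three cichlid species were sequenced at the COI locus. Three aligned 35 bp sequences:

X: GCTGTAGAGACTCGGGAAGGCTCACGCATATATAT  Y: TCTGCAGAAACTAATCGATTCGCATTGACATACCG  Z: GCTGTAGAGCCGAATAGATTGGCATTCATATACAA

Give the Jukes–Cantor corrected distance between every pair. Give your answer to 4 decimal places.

d(X,Y) = 0.8681, d(X,Z) = 0.6355, d(Y,Z) = 0.4073

X–Y: 18/35 sites differ → p ≈ 0.514286, d = −0.75 ln(1 − 0.685715) = 0.868091 ≈ 0.8681.
X–Z: 15/35 sites differ → p ≈ 0.428571, d = −0.75 ln(1 − 0.571428) = 0.635472 ≈ 0.6355.
Y–Z: 11/35 sites differ → p ≈ 0.314286, d = −0.75 ln(1 − 0.419048) = 0.407315 ≈ 0.4073.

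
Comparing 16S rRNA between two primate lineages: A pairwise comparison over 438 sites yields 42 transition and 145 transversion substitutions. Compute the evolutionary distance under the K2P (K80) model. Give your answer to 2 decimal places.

0.64

P = 42/438 ≈ 0.09589 and Q = 145/438 ≈ 0.33105.
Under the Kimura two-parameter model, d = −½ ln(1 − 2P − Q) − ¼ ln(1 − 2Q).
1 − 2P − Q = 0.47717, giving −½ ln(0.47717) = 0.369941.
1 − 2Q = 0.3379, giving −¼ ln(0.3379) = 0.271251.
d = 0.369941 + 0.271251 = 0.641192.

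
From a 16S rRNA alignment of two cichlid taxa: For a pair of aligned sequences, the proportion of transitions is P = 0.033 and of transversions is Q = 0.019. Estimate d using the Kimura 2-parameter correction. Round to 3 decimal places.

0.054

Under the Kimura two-parameter model, d = −½ ln(1 − 2P − Q) − ¼ ln(1 − 2Q).
1 − 2P − Q = 0.915, giving −½ ln(0.915) = 0.044416.
1 − 2Q = 0.962, giving −¼ ln(0.962) = 0.009685.
d = 0.044416 + 0.009685 = 0.054101.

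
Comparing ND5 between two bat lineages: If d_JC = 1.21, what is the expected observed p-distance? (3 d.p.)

0.601

p = (3/4)(1 − e^(−4d/3)) = 0.75 × (1 − e^(-1.613333)) = 0.75 × (1 − 0.199222) = 0.600584.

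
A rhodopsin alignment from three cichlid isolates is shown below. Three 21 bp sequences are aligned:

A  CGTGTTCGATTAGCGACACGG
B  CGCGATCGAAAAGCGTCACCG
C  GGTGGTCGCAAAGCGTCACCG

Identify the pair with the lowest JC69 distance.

B and C

A–B: 6/21 differ, p = 0.286, d = 0.360.
A–C: 7/21 differ, p = 0.333, d = 0.441.
B–C: 4/21 differ, p = 0.190, d = 0.220.
The smallest distance is between B and C.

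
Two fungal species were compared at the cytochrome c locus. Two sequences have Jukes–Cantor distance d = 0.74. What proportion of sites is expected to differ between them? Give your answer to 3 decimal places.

0.470

p = (3/4)(1 − e^(−4d/3)) = 0.75 × (1 − e^(-0.986667)) = 0.75 × (1 − 0.372817) = 0.470387.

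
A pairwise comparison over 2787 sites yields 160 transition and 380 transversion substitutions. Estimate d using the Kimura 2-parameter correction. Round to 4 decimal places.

P = 160/2787 ≈ 0.057409 and Q = 380/2787 ≈ 0.136347.
Under the Kimura two-parameter model, d = −½ ln(1 − 2P − Q) − ¼ ln(1 − 2Q).
1 − 2P − Q = 0.748835, giving −½ ln(0.748835) = 0.144618.
1 − 2Q = 0.727306, giving −¼ ln(0.727306) = 0.079602.
d = 0.144618 + 0.079602 = 0.224220.

0.2242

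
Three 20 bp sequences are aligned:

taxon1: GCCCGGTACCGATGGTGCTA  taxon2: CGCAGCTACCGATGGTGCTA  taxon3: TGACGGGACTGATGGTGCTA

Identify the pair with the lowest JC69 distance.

taxon1–taxon2: 4/20 differ, p = 0.200, d = 0.233.
taxon1–taxon3: 5/20 differ, p = 0.250, d = 0.304.
taxon2–taxon3: 6/20 differ, p = 0.300, d = 0.383.
The smallest distance is between taxon1 and taxon2.

taxon1 and taxon2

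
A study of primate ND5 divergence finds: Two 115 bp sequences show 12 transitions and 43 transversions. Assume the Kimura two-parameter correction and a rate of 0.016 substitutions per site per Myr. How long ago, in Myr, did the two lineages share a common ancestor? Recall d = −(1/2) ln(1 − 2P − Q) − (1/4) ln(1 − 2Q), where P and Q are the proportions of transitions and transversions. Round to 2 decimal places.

P = 12/115 ≈ 0.104348 and Q = 43/115 ≈ 0.373913.
Under the Kimura two-parameter model, d = −½ ln(1 − 2P − Q) − ¼ ln(1 − 2Q).
1 − 2P − Q = 0.417391, giving −½ ln(0.417391) = 0.436866.
1 − 2Q = 0.252174, giving −¼ ln(0.252174) = 0.344409.
d = 0.436866 + 0.344409 = 0.781275.
Under a molecular clock d = 2μt, so t = d/(2μ) = 0.781275 / (2 × 0.016) = 24.41 Myr.

24.41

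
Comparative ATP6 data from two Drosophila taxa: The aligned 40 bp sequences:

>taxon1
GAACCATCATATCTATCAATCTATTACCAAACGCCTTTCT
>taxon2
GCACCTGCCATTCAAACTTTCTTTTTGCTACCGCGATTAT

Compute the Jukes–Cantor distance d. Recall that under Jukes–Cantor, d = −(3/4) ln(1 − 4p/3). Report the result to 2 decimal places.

0.69

The sequences differ at 18 of 40 sites, so p = 18/40 = 0.45.
d = −(3/4) ln(1 − 4p/3) = −0.75 ln(1 − 0.6) = −0.75 ln(0.4)
  = −0.75 × (-0.916291) = 0.687218 substitutions/site.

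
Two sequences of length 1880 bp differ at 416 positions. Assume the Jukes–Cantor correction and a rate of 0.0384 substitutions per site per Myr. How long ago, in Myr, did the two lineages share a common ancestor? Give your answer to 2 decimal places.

p = 416/1880 ≈ 0.221277.
d = −(3/4) ln(1 − 4p/3) = −0.75 ln(1 − 0.295036) = −0.75 ln(0.704964)
  = −0.75 × (-0.349609) = 0.262207 substitutions/site.
Under a molecular clock d = 2μt, so t = d/(2μ) = 0.262207 / (2 × 0.0384) = 3.41 Myr.

3.41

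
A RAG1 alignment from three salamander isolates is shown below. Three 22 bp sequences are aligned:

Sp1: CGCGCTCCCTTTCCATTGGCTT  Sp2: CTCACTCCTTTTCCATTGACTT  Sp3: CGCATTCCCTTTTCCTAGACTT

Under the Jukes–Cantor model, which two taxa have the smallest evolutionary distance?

Sp1–Sp2: 4/22 differ, p = 0.182, d = 0.208.
Sp1–Sp3: 6/22 differ, p = 0.273, d = 0.339.
Sp2–Sp3: 6/22 differ, p = 0.273, d = 0.339.
The smallest distance is between Sp1 and Sp2.

Sp1 and Sp2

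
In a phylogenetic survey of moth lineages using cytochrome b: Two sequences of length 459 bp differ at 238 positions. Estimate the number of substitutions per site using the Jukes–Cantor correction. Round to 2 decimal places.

p = 238/459 ≈ 0.518519.
d = −(3/4) ln(1 − 4p/3) = −0.75 ln(1 − 0.691359) = −0.75 ln(0.308641)
  = −0.75 × (-1.175576) = 0.881682 substitutions/site.

0.88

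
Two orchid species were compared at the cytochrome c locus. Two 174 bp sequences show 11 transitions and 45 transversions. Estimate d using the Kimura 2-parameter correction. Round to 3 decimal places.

0.425

P = 11/174 ≈ 0.063218 and Q = 45/174 ≈ 0.258621.
Under the Kimura two-parameter model, d = −½ ln(1 − 2P − Q) − ¼ ln(1 − 2Q).
1 − 2P − Q = 0.614943, giving −½ ln(0.614943) = 0.243113.
1 − 2Q = 0.482758, giving −¼ ln(0.482758) = 0.182060.
d = 0.243113 + 0.182060 = 0.425173.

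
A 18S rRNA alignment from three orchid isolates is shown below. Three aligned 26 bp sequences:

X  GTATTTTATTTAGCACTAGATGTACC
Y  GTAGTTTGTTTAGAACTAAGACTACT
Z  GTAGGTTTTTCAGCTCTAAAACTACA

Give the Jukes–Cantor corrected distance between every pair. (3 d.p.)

d(X,Y) = 0.396, d(X,Z) = 0.464, d(Y,Z) = 0.334

X–Y: 8/26 sites differ → p ≈ 0.307692, d = −0.75 ln(1 − 0.410256) = 0.396050 ≈ 0.396.
X–Z: 9/26 sites differ → p ≈ 0.346154, d = −0.75 ln(1 − 0.461539) = 0.464280 ≈ 0.464.
Y–Z: 7/26 sites differ → p ≈ 0.269231, d = −0.75 ln(1 − 0.358975) = 0.333515 ≈ 0.334.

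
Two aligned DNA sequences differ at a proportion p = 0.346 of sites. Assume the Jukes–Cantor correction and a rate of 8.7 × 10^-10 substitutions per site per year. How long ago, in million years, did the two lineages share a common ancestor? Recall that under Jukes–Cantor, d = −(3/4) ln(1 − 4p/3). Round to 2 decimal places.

d = −(3/4) ln(1 − 4p/3) = −0.75 ln(1 − 0.461333) = −0.75 ln(0.538667)
  = −0.75 × (-0.618658) = 0.463994 substitutions/site.
Under a molecular clock d = 2μt, so t = d/(2μ) = 0.463994 / (2 × 8.7 × 10^-10) = 266.66 million years.

266.66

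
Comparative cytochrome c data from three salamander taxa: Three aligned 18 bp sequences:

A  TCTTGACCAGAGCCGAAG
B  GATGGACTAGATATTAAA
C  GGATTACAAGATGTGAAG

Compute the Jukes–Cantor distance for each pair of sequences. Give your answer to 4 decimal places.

A–B: 9/18 sites differ → p = 0.5, d = −0.75 ln(1 − 0.666667) = 0.823960 ≈ 0.8240.
A–C: 8/18 sites differ → p ≈ 0.444444, d = −0.75 ln(1 − 0.592592) = 0.673455 ≈ 0.6735.
B–C: 8/18 sites differ → p ≈ 0.444444, d = −0.75 ln(1 − 0.592592) = 0.673455 ≈ 0.6735.

d(A,B) = 0.8240, d(A,C) = 0.6735, d(B,C) = 0.6735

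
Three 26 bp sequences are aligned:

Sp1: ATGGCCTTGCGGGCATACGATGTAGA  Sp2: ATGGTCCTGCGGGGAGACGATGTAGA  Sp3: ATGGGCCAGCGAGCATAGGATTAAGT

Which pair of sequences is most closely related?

Sp1–Sp2: 4/26 differ, p = 0.154, d = 0.172.
Sp1–Sp3: 8/26 differ, p = 0.308, d = 0.396.
Sp2–Sp3: 9/26 differ, p = 0.346, d = 0.464.
The smallest distance is between Sp1 and Sp2.

Sp1 and Sp2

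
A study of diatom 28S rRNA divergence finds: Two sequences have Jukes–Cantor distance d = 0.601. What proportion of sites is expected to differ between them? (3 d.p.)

0.413

p = (3/4)(1 − e^(−4d/3)) = 0.75 × (1 − e^(-0.801333)) = 0.75 × (1 − 0.448730) = 0.413453.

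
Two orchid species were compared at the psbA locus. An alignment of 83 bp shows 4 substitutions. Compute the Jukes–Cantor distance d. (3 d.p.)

p = 4/83 ≈ 0.048193.
d = −(3/4) ln(1 − 4p/3) = −0.75 ln(1 − 0.064257) = −0.75 ln(0.935743)
  = −0.75 × (-0.066414) = 0.049811 substitutions/site.

0.050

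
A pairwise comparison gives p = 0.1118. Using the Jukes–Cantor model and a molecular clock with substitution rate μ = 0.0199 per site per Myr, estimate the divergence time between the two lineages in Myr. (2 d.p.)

3.04

d = −(3/4) ln(1 − 4p/3) = −0.75 ln(1 − 0.149067) = −0.75 ln(0.850933)
  = −0.75 × (-0.161422) = 0.121067 substitutions/site.
Under a molecular clock d = 2μt, so t = d/(2μ) = 0.121067 / (2 × 0.0199) = 3.04 Myr.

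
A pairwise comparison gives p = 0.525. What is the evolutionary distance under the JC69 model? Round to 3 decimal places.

d = −(3/4) ln(1 − 4p/3) = −0.75 ln(1 − 0.7) = −0.75 ln(0.3)
  = −0.75 × (-1.203973) = 0.902980 substitutions/site.

0.903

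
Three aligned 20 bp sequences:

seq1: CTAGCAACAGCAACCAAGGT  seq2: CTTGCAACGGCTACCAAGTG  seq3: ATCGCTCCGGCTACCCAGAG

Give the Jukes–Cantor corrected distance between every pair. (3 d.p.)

seq1–seq2: 5/20 sites differ → p = 0.25, d = −0.75 ln(1 − 0.333333) = 0.304098 ≈ 0.304.
seq1–seq3: 9/20 sites differ → p = 0.45, d = −0.75 ln(1 − 0.6) = 0.687218 ≈ 0.687.
seq2–seq3: 6/20 sites differ → p = 0.3, d = −0.75 ln(1 − 0.4) = 0.383119 ≈ 0.383.

d(seq1,seq2) = 0.304, d(seq1,seq3) = 0.687, d(seq2,seq3) = 0.383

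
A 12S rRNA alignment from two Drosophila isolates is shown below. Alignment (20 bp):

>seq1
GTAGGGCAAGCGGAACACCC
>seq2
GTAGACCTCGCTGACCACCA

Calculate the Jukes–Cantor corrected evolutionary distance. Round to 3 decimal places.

The sequences differ at 7 of 20 sites (5, 6, 8, 9, 12, 15, 20), so p = 7/20 = 0.35.
d = −(3/4) ln(1 − 4p/3) = −0.75 ln(1 − 0.466667) = −0.75 ln(0.533333)
  = −0.75 × (-0.628609) = 0.471457 substitutions/site.

0.471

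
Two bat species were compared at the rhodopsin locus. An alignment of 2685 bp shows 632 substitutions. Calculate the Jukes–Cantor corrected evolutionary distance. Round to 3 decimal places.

p = 632/2685 ≈ 0.235382.
d = −(3/4) ln(1 − 4p/3) = −0.75 ln(1 − 0.313843) = −0.75 ln(0.686157)
  = −0.75 × (-0.376649) = 0.282487 substitutions/site.

0.282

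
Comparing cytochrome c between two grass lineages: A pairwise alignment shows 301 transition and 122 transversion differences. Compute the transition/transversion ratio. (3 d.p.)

2.467

R = 301/122 = 2.467213… ≈ 2.467 (to 3 d.p.).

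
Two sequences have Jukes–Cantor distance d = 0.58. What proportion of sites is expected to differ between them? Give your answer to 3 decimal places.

0.404

p = (3/4)(1 − e^(−4d/3)) = 0.75 × (1 − e^(-0.773333)) = 0.75 × (1 − 0.461472) = 0.403896.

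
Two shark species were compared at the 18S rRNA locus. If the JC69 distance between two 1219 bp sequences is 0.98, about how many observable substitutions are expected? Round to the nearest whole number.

Invert JC69: p = (3/4)(1 − e^(−4d/3)) = 0.75 × (1 − e^(-1.306667)) = 0.75 × (1 − 0.270721) = 0.546959.
Expected differing sites = pL ≈ 0.546959 × 1219 = 666.743021 ≈ 667.

667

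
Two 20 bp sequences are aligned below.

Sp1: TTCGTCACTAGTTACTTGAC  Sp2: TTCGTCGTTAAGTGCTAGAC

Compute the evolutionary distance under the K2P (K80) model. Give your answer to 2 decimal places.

Of 20 sites, 4 differences are transitions and 2 are transversions, so P = 4/20 = 0.2 and Q = 2/20 = 0.1.
Under the Kimura two-parameter model, d = −½ ln(1 − 2P − Q) − ¼ ln(1 − 2Q).
1 − 2P − Q = 0.5, giving −½ ln(0.5) = 0.346574.
1 − 2Q = 0.8, giving −¼ ln(0.8) = 0.055786.
d = 0.346574 + 0.055786 = 0.402360.

0.40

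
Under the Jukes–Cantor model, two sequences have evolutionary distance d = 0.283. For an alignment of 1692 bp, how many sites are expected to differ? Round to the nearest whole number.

Invert JC69: p = (3/4)(1 − e^(−4d/3)) = 0.75 × (1 − e^(-0.377333)) = 0.75 × (1 − 0.685688) = 0.235734.
Expected differing sites = pL ≈ 0.235734 × 1692 = 398.861928 ≈ 399.

399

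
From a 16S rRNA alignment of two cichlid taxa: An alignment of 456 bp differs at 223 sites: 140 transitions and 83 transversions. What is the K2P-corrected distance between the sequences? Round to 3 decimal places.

0.908

P = 140/456 ≈ 0.307018 and Q = 83/456 ≈ 0.182018.
Under the Kimura two-parameter model, d = −½ ln(1 − 2P − Q) − ¼ ln(1 − 2Q).
1 − 2P − Q = 0.203946, giving −½ ln(0.203946) = 0.794950.
1 − 2Q = 0.635964, giving −¼ ln(0.635964) = 0.113153.
d = 0.794950 + 0.113153 = 0.908103.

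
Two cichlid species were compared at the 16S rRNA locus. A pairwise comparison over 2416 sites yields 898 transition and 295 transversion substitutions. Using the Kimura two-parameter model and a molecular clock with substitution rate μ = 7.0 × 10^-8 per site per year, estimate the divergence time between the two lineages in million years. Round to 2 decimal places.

7.66

P = 898/2416 ≈ 0.371689 and Q = 295/2416 ≈ 0.122103.
Under the Kimura two-parameter model, d = −½ ln(1 − 2P − Q) − ¼ ln(1 − 2Q).
1 − 2P − Q = 0.134519, giving −½ ln(0.134519) = 1.003025.
1 − 2Q = 0.755794, giving −¼ ln(0.755794) = 0.069997.
d = 1.003025 + 0.069997 = 1.073022.
Under a molecular clock d = 2μt, so t = d/(2μ) = 1.073022 / (2 × 7.0 × 10^-8) = 7.66 million years.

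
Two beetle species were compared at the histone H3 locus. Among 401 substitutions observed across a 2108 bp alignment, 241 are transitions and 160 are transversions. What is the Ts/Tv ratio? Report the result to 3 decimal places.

R = 241/160 = 1.50625 ≈ 1.506 (to 3 d.p.).

1.506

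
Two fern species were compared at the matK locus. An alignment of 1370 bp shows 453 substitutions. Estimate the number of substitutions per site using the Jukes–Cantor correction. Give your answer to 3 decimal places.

0.436

p = 453/1370 ≈ 0.330657.
d = −(3/4) ln(1 − 4p/3) = −0.75 ln(1 − 0.440876) = −0.75 ln(0.559124)
  = −0.75 × (-0.581384) = 0.436038 substitutions/site.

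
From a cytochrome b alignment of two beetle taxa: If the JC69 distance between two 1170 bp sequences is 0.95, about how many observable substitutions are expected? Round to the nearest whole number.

Invert JC69: p = (3/4)(1 − e^(−4d/3)) = 0.75 × (1 − e^(-1.266667)) = 0.75 × (1 − 0.281769) = 0.538673.
Expected differing sites = pL ≈ 0.538673 × 1170 = 630.24741 ≈ 630.

630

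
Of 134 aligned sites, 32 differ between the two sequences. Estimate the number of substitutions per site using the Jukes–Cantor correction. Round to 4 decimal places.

p = 32/134 ≈ 0.238806.
d = −(3/4) ln(1 − 4p/3) = −0.75 ln(1 − 0.318408) = −0.75 ln(0.681592)
  = −0.75 × (-0.383324) = 0.287493 substitutions/site.

0.2875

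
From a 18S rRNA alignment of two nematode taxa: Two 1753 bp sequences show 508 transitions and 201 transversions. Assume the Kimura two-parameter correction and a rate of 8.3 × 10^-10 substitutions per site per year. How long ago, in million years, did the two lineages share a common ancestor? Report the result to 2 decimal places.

396.14

P = 508/1753 ≈ 0.289789 and Q = 201/1753 ≈ 0.114661.
Under the Kimura two-parameter model, d = −½ ln(1 − 2P − Q) − ¼ ln(1 − 2Q).
1 − 2P − Q = 0.305761, giving −½ ln(0.305761) = 0.592476.
1 − 2Q = 0.770678, giving −¼ ln(0.770678) = 0.065121.
d = 0.592476 + 0.065121 = 0.657597.
Under a molecular clock d = 2μt, so t = d/(2μ) = 0.657597 / (2 × 8.3 × 10^-10) = 396.14 million years.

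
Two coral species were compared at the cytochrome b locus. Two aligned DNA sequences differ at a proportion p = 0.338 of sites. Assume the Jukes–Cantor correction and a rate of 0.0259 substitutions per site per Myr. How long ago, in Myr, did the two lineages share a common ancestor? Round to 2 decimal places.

8.67

d = −(3/4) ln(1 − 4p/3) = −0.75 ln(1 − 0.450667) = −0.75 ln(0.549333)
  = −0.75 × (-0.599050) = 0.449288 substitutions/site.
Under a molecular clock d = 2μt, so t = d/(2μ) = 0.449288 / (2 × 0.0259) = 8.67 Myr.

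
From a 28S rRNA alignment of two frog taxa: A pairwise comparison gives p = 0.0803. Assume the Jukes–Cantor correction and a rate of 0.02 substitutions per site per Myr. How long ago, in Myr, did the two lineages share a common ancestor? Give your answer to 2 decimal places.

d = −(3/4) ln(1 − 4p/3) = −0.75 ln(1 − 0.107067) = −0.75 ln(0.892933)
  = −0.75 × (-0.113244) = 0.084933 substitutions/site.
Under a molecular clock d = 2μt, so t = d/(2μ) = 0.084933 / (2 × 0.02) = 2.12 Myr.

2.12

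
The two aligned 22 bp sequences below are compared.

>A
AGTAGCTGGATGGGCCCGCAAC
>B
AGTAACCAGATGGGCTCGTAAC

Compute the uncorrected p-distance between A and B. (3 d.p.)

0.227

The sequences differ at 5 of 22 positions (sites 5, 7, 8, 16, 19).
p = 5/22 = 0.227272… ≈ 0.227 (to 3 d.p.).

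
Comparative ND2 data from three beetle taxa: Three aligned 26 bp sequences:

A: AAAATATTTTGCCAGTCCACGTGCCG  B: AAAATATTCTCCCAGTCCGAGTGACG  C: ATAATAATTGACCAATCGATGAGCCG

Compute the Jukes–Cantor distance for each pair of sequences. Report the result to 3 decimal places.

A–B: 5/26 sites differ → p ≈ 0.192308, d = −0.75 ln(1 − 0.256411) = 0.222200 ≈ 0.222.
A–C: 8/26 sites differ → p ≈ 0.307692, d = −0.75 ln(1 − 0.410256) = 0.396050 ≈ 0.396.
B–C: 11/26 sites differ → p ≈ 0.423077, d = −0.75 ln(1 − 0.564103) = 0.622762 ≈ 0.623.

d(A,B) = 0.222, d(A,C) = 0.396, d(B,C) = 0.623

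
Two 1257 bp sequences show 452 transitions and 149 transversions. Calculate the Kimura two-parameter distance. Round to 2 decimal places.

P = 452/1257 ≈ 0.359586 and Q = 149/1257 ≈ 0.118536.
Under the Kimura two-parameter model, d = −½ ln(1 − 2P − Q) − ¼ ln(1 − 2Q).
1 − 2P − Q = 0.162292, giving −½ ln(0.162292) = 0.909179.
1 − 2Q = 0.762928, giving −¼ ln(0.762928) = 0.067648.
d = 0.909179 + 0.067648 = 0.976827.

0.98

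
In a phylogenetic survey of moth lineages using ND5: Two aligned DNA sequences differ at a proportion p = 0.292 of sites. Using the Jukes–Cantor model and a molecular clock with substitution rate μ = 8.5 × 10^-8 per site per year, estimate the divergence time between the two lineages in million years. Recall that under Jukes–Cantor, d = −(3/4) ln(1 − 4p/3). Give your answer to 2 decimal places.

2.18

d = −(3/4) ln(1 − 4p/3) = −0.75 ln(1 − 0.389333) = −0.75 ln(0.610667)
  = −0.75 × (-0.493203) = 0.369902 substitutions/site.
Under a molecular clock d = 2μt, so t = d/(2μ) = 0.369902 / (2 × 8.5 × 10^-8) = 2.18 million years.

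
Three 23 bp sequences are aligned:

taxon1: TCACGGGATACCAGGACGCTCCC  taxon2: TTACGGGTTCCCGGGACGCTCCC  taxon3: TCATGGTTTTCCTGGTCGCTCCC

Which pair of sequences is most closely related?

taxon1–taxon2: 4/23 differ, p = 0.174, d = 0.198.
taxon1–taxon3: 6/23 differ, p = 0.261, d = 0.321.
taxon2–taxon3: 6/23 differ, p = 0.261, d = 0.321.
The smallest distance is between taxon1 and taxon2.

taxon1 and taxon2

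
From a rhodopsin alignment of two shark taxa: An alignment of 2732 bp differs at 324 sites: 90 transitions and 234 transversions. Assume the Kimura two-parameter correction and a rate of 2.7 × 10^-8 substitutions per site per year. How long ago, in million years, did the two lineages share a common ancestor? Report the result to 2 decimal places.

P = 90/2732 ≈ 0.032943 and Q = 234/2732 ≈ 0.085652.
Under the Kimura two-parameter model, d = −½ ln(1 − 2P − Q) − ¼ ln(1 − 2Q).
1 − 2P − Q = 0.848462, giving −½ ln(0.848462) = 0.082165.
1 − 2Q = 0.828696, giving −¼ ln(0.828696) = 0.046975.
d = 0.082165 + 0.046975 = 0.129140.
Under a molecular clock d = 2μt, so t = d/(2μ) = 0.129140 / (2 × 2.7 × 10^-8) = 2.39 million years.

2.39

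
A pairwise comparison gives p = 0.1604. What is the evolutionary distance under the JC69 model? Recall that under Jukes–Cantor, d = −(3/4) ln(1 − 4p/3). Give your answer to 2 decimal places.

0.18

d = −(3/4) ln(1 − 4p/3) = −0.75 ln(1 − 0.213867) = −0.75 ln(0.786133)
  = −0.75 × (-0.240629) = 0.180472 substitutions/site.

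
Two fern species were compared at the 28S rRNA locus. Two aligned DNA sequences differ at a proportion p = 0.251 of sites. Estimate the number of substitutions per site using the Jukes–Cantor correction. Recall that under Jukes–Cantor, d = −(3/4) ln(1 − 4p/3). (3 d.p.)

d = −(3/4) ln(1 − 4p/3) = −0.75 ln(1 − 0.334667) = −0.75 ln(0.665333)
  = −0.75 × (-0.407468) = 0.305601 substitutions/site.

0.306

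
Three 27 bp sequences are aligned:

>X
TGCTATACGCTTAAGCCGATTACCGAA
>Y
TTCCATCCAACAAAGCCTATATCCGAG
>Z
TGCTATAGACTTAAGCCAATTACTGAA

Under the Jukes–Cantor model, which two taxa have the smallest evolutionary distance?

X–Y: 11/27 differ, p = 0.407, d = 0.588.
X–Z: 4/27 differ, p = 0.148, d = 0.165.
Y–Z: 12/27 differ, p = 0.444, d = 0.673.
The smallest distance is between X and Z.

X and Z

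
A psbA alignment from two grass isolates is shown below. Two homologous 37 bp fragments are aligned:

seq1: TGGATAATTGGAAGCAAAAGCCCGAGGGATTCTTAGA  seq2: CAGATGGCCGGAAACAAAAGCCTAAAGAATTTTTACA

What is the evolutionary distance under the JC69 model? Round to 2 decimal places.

0.47

The sequences differ at 13 of 37 sites, so p = 13/37 ≈ 0.351351.
d = −(3/4) ln(1 − 4p/3) = −0.75 ln(1 − 0.468468) = −0.75 ln(0.531532)
  = −0.75 × (-0.631992) = 0.473994 substitutions/site.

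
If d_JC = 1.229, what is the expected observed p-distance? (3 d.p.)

p = (3/4)(1 − e^(−4d/3)) = 0.75 × (1 − e^(-1.638667)) = 0.75 × (1 − 0.194239) = 0.604321.

0.604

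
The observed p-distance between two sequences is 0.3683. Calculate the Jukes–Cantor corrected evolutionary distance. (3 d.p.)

d = −(3/4) ln(1 − 4p/3) = −0.75 ln(1 − 0.491067) = −0.75 ln(0.508933)
  = −0.75 × (-0.675439) = 0.506579 substitutions/site.

0.507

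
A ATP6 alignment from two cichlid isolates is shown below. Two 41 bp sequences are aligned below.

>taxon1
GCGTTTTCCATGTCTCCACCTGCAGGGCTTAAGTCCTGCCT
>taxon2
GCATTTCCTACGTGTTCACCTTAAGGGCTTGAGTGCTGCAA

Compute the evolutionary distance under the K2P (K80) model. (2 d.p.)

Of 41 sites, 6 differences are transitions and 6 are transversions, so P = 6/41 ≈ 0.146341 and Q = 6/41 ≈ 0.146341.
Under the Kimura two-parameter model, d = −½ ln(1 − 2P − Q) − ¼ ln(1 − 2Q).
1 − 2P − Q = 0.560977, giving −½ ln(0.560977) = 0.289038.
1 − 2Q = 0.707318, giving −¼ ln(0.707318) = 0.086569.
d = 0.289038 + 0.086569 = 0.375607.

0.38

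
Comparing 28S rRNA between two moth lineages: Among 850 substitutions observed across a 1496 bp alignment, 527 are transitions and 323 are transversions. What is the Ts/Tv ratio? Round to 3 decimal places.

1.632

R = 527/323 = 1.631578… ≈ 1.632 (to 3 d.p.).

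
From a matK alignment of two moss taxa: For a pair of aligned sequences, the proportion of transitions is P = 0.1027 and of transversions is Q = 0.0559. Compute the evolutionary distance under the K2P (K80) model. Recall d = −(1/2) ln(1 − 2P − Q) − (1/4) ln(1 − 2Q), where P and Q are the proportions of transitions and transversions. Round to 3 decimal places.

0.181

Under the Kimura two-parameter model, d = −½ ln(1 − 2P − Q) − ¼ ln(1 − 2Q).
1 − 2P − Q = 0.7387, giving −½ ln(0.7387) = 0.151432.
1 − 2Q = 0.8882, giving −¼ ln(0.8882) = 0.029640.
d = 0.151432 + 0.029640 = 0.181072.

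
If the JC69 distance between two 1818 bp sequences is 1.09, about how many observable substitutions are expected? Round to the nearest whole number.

Invert JC69: p = (3/4)(1 − e^(−4d/3)) = 0.75 × (1 − e^(-1.453333)) = 0.75 × (1 − 0.233790) = 0.574658.
Expected differing sites = pL ≈ 0.574658 × 1818 = 1044.728244 ≈ 1045.

1045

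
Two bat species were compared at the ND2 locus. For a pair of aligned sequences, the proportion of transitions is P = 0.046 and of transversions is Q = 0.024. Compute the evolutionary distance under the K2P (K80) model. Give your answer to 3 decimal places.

Under the Kimura two-parameter model, d = −½ ln(1 − 2P − Q) − ¼ ln(1 − 2Q).
1 − 2P − Q = 0.884, giving −½ ln(0.884) = 0.061649.
1 − 2Q = 0.952, giving −¼ ln(0.952) = 0.012298.
d = 0.061649 + 0.012298 = 0.073947.

0.074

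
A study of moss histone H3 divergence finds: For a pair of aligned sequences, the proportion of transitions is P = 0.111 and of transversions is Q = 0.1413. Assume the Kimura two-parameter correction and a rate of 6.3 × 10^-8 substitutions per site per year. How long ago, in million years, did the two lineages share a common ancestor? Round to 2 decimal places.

2.45

Under the Kimura two-parameter model, d = −½ ln(1 − 2P − Q) − ¼ ln(1 − 2Q).
1 − 2P − Q = 0.6367, giving −½ ln(0.6367) = 0.225728.
1 − 2Q = 0.7174, giving −¼ ln(0.7174) = 0.083030.
d = 0.225728 + 0.083030 = 0.308758.
Under a molecular clock d = 2μt, so t = d/(2μ) = 0.308758 / (2 × 6.3 × 10^-8) = 2.45 million years.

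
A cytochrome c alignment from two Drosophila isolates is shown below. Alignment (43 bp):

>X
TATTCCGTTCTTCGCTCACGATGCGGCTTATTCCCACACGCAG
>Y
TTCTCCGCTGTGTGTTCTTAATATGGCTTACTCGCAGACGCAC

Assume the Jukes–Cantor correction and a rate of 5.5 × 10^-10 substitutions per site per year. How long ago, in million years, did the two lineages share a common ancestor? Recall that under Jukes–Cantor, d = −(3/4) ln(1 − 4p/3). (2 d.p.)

The sequences differ at 16 of 43 sites, so p = 16/43 ≈ 0.372093.
d = −(3/4) ln(1 − 4p/3) = −0.75 ln(1 − 0.496124) = −0.75 ln(0.503876)
  = −0.75 × (-0.685425) = 0.514069 substitutions/site.
Under a molecular clock d = 2μt, so t = d/(2μ) = 0.514069 / (2 × 5.5 × 10^-10) = 467.34 million years.

467.34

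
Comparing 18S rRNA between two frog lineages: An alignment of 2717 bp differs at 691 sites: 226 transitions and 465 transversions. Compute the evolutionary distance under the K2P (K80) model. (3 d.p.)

P = 226/2717 ≈ 0.08318 and Q = 465/2717 ≈ 0.171145.
Under the Kimura two-parameter model, d = −½ ln(1 − 2P − Q) − ¼ ln(1 − 2Q).
1 − 2P − Q = 0.662495, giving −½ ln(0.662495) = 0.205871.
1 − 2Q = 0.65771, giving −¼ ln(0.65771) = 0.104748.
d = 0.205871 + 0.104748 = 0.310619.

0.311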